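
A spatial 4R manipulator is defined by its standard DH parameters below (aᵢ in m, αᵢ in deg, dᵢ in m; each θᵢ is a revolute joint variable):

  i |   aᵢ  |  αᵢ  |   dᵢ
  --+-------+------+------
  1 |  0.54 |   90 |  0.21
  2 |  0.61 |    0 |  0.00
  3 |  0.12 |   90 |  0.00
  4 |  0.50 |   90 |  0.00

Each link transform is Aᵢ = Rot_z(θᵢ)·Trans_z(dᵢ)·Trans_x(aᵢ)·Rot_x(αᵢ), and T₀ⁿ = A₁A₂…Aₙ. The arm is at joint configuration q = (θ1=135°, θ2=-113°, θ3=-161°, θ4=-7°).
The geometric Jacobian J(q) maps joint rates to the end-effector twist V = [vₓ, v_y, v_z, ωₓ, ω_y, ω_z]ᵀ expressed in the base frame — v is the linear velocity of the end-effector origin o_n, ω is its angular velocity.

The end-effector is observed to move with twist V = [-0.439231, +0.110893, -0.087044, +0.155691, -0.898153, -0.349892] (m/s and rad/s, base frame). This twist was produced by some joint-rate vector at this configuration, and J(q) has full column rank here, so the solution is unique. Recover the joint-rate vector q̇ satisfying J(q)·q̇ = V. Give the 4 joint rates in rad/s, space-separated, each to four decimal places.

o_n = [-0.2868, 0.2006, 0.2633]
J₁: ẑ×o_n = [-0.2006, -0.2868, 0.0000], ω = ẑ
J2: z=[0.7071, 0.7071, 0.0000] o=[-0.3818, 0.3818, 0.2100] → [0.0377, -0.0377, -0.1954, 0.7071, 0.7071, 0.0000]
J3: z=[0.7071, 0.7071, 0.0000] o=[-0.2133, 0.2133, -0.3515] → [0.4347, -0.4347, 0.0430, 0.7071, 0.7071, 0.0000]
J4: z=[-0.7054, 0.7054, -0.0698] o=[-0.2192, 0.2192, -0.2318] → [0.3479, 0.3539, 0.0608, -0.7054, 0.7054, -0.0698]
q̇ = J⁺·V = [-0.4020, 0.0800, -0.6050, -0.7470]

-0.4020 0.0800 -0.6050 -0.7470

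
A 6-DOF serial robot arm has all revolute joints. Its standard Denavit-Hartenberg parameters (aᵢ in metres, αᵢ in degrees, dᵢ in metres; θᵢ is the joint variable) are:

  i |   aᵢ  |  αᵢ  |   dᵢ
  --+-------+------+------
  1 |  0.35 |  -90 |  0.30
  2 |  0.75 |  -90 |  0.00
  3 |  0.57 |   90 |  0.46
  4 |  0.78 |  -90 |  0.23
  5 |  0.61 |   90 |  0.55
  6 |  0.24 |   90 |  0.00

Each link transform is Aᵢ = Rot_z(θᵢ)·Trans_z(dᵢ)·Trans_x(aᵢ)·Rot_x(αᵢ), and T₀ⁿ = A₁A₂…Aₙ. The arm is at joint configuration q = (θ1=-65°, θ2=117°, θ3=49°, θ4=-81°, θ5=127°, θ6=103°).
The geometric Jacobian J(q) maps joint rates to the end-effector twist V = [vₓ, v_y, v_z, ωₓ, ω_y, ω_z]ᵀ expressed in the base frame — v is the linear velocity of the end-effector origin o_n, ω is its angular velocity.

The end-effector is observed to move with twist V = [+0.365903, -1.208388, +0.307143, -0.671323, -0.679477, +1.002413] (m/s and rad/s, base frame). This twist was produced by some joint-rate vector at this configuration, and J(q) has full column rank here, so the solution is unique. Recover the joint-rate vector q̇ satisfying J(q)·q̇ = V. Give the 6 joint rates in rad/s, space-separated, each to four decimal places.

o_n = [-1.2911, -0.0885, -0.9860]
J₁: ẑ×o_n = [0.0885, -1.2911, 0.0000], ω = ẑ
J2: z=[0.9063, 0.4226, 0.0000] o=[0.1479, -0.3172, 0.3000] → [-0.5435, 1.1655, 0.8154, 0.9063, 0.4226, 0.0000]
J3: z=[-0.3766, 0.8075, 0.4540] o=[0.0040, -0.0086, -0.3683] → [-0.4626, -0.8206, 1.0759, -0.3766, 0.8075, 0.4540]
J4: z=[0.4498, 0.5878, -0.6725] o=[-0.6308, 0.3349, -0.4926] → [-0.5747, 0.6659, 0.1976, 0.4498, 0.5878, -0.6725]
J5: z=[-0.8588, 0.0779, -0.5063] o=[-0.3361, -0.1580, -1.0684] → [0.0416, 0.5543, 0.0147, -0.8588, 0.0779, -0.5063]
J6: z=[-0.0748, -0.9968, -0.0264] o=[-1.1176, -0.1059, -0.8211] → [0.1649, -0.0078, -0.1742, -0.0748, -0.9968, -0.0264]
q̇ = J⁺·V = [0.2650, 0.0550, 0.5000, -0.8680, 0.1130, 0.6070]

0.2650 0.0550 0.5000 -0.8680 0.1130 0.6070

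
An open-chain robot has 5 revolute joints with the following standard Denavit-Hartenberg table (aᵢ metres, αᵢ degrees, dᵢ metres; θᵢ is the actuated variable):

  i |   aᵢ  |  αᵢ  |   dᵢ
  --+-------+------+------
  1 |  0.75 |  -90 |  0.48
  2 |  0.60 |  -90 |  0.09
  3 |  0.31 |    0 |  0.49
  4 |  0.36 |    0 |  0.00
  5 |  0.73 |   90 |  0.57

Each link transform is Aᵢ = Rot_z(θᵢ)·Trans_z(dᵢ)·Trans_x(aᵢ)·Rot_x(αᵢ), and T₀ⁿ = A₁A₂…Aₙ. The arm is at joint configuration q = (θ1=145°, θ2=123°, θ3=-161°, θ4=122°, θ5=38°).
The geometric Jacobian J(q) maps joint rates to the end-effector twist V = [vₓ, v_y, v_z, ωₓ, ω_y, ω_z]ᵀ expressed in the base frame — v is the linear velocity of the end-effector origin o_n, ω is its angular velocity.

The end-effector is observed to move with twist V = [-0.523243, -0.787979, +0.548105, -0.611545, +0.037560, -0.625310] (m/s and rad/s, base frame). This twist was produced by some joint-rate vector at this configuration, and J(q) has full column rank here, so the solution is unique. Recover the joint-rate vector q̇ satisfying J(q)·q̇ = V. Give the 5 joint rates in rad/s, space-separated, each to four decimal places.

o_n = [0.4545, -0.8434, -0.0468]
J₁: ẑ×o_n = [0.8434, 0.4545, -0.0000], ω = ẑ
J2: z=[-0.5736, -0.8192, 0.0000] o=[-0.6144, 0.4302, 0.4800] → [0.4316, -0.3022, 1.6060, -0.5736, -0.8192, 0.0000]
J3: z=[0.6870, -0.4810, 0.5446] o=[-0.3983, 0.1690, -0.0232] → [0.5628, 0.4807, -0.2853, 0.6870, -0.4810, 0.5446]
J4: z=[0.6870, -0.4810, 0.5446] o=[-0.2503, -0.0578, 0.4895] → [0.6859, 0.7523, -0.2007, 0.6870, -0.4810, 0.5446]
J5: z=[0.6870, -0.4810, 0.5446] o=[-0.2555, -0.3308, 0.2549] → [0.4243, 0.5939, -0.0107, 0.6870, -0.4810, 0.5446]
q̇ = J⁺·V = [-0.2860, 0.3200, 0.4920, -0.8560, -0.2590]

-0.2860 0.3200 0.4920 -0.8560 -0.2590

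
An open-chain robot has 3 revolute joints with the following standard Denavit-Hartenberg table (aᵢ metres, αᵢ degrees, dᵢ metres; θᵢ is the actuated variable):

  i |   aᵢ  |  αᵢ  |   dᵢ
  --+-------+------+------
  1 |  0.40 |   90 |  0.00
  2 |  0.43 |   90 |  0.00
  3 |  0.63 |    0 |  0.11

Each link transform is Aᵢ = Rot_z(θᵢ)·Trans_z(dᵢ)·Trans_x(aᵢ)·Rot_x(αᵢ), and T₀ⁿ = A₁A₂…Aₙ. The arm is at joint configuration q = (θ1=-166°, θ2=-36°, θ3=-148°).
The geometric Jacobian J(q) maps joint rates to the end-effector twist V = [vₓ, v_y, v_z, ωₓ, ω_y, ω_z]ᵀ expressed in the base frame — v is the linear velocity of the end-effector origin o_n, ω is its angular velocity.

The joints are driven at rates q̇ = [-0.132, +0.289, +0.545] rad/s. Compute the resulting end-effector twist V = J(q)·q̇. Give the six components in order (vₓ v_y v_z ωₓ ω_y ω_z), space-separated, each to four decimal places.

o_n = [-0.1628, -0.3847, -0.0277]
J₁: ẑ×o_n = [0.3847, -0.1628, 0.0000], ω = ẑ
J2: z=[-0.2419, 0.9703, 0.0000] o=[-0.3881, -0.0968, 0.0000] → [-0.0269, -0.0067, -0.1490, -0.2419, 0.9703, 0.0000]
J3: z=[0.5703, 0.1422, -0.8090] o=[-0.7257, -0.1809, -0.2527] → [-0.1328, -0.5837, -0.1962, 0.5703, 0.1422, -0.8090]
V = J·q̇ = [-0.1309, -0.2986, -0.1500, 0.2409, 0.3579, -0.5729]

-0.1309 -0.2986 -0.1500 0.2409 0.3579 -0.5729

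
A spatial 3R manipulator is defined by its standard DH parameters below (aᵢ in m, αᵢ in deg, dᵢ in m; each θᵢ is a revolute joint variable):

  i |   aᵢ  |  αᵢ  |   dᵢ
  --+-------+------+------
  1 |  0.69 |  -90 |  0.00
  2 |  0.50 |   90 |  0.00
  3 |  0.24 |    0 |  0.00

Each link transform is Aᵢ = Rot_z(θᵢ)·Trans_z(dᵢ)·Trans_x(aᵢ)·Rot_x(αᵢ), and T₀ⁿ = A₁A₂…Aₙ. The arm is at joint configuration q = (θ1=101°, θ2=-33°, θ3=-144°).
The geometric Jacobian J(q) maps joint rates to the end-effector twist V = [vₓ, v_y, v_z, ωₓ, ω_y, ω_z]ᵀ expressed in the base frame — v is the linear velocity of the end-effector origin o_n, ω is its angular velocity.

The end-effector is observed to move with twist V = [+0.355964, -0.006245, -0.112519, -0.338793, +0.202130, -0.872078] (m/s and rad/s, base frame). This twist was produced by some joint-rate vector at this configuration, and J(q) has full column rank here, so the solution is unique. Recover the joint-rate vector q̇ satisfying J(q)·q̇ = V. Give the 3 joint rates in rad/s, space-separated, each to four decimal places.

-0.4670 0.2940 -0.4830

o_n = [-0.0421, 0.9560, 0.1666]
J₁: ẑ×o_n = [-0.9560, -0.0421, 0.0000], ω = ẑ
J2: z=[-0.9816, -0.1908, 0.0000] o=[-0.1317, 0.6773, 0.0000] → [-0.0318, 0.1635, -0.2565, -0.9816, -0.1908, 0.0000]
J3: z=[0.1039, -0.5346, 0.8387] o=[-0.2117, 1.0890, 0.2723] → [0.1680, 0.1532, 0.0768, 0.1039, -0.5346, 0.8387]
q̇ = J⁺·V = [-0.4670, 0.2940, -0.4830]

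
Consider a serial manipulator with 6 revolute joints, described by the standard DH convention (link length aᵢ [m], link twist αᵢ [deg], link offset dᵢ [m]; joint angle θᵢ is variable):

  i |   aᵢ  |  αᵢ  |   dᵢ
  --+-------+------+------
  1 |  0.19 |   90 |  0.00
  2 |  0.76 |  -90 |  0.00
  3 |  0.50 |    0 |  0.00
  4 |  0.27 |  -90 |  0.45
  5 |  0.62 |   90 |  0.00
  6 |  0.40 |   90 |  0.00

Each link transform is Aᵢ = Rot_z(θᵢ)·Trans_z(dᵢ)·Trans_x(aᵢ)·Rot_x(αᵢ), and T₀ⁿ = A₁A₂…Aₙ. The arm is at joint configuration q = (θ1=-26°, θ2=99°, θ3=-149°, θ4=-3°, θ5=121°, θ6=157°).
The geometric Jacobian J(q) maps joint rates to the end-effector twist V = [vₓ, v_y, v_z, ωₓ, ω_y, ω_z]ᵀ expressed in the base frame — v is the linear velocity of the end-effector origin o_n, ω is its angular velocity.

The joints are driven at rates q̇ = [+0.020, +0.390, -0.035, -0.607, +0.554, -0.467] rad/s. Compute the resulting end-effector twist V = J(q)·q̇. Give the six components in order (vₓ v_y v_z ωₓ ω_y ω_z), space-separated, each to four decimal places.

-0.1097 0.0176 -0.0302 -0.0329 -0.7530 0.6888

o_n = [-0.2789, -0.3773, 0.2408]
J₁: ẑ×o_n = [0.3773, -0.2789, 0.0000], ω = ẑ
J2: z=[-0.4384, -0.8988, 0.0000] o=[0.1708, -0.0833, 0.0000] → [-0.2164, 0.1056, -0.2752, -0.4384, -0.8988, 0.0000]
J3: z=[-0.8877, 0.4330, -0.1564] o=[0.0639, -0.0312, 0.7506] → [-0.2749, -0.3990, 0.4557, -0.8877, 0.4330, -0.1564]
J4: z=[-0.8877, 0.4330, -0.1564] o=[0.0113, -0.2920, 0.3273] → [-0.0508, -0.0314, 0.2014, -0.8877, 0.4330, -0.1564]
J5: z=[-0.4531, -0.7614, 0.4637] o=[-0.4102, -0.2275, 0.0215] → [-0.0975, 0.1603, 0.1679, -0.4531, -0.7614, 0.4637]
J6: z=[0.3872, -0.6366, -0.6669] o=[0.0876, -0.3035, 0.3831] → [0.0413, 0.2995, -0.2619, 0.3872, -0.6366, -0.6669]
V = J·q̇ = [-0.1097, 0.0176, -0.0302, -0.0329, -0.7530, 0.6888]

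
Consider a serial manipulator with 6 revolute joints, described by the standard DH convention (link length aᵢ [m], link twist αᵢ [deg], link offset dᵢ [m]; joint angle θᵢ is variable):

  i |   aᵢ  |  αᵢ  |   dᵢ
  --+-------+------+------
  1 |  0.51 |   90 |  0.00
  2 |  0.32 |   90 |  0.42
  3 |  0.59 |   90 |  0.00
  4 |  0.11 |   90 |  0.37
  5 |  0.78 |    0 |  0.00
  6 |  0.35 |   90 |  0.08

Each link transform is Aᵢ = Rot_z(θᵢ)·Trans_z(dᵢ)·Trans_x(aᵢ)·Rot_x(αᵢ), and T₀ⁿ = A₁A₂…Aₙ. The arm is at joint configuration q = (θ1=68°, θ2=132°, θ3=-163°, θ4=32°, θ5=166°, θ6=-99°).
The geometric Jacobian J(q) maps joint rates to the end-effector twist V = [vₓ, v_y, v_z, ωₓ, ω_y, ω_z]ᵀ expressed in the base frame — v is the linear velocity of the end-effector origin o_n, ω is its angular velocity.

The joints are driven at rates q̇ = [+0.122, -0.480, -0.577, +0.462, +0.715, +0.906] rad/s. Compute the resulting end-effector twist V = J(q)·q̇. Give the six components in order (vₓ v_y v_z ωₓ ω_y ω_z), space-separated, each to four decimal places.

o_n = [1.2455, -0.1313, -0.3219]
J₁: ẑ×o_n = [0.1313, 1.2455, -0.0000], ω = ẑ
J2: z=[0.9272, -0.3746, 0.0000] o=[0.1910, 0.4729, 0.0000] → [0.1206, 0.2984, -0.1652, 0.9272, -0.3746, 0.0000]
J3: z=[0.2784, 0.6890, 0.6691] o=[0.5003, 0.1170, 0.2378] → [-0.2195, 0.6544, -0.5826, 0.2784, 0.6890, 0.6691]
J4: z=[0.9600, -0.1768, -0.2173] o=[0.4817, 0.5317, -0.1815] → [-0.1192, -0.0312, -0.5014, 0.9600, -0.1768, -0.2173]
J5: z=[-0.2527, -0.2119, -0.9441] o=[0.8502, 0.5720, -0.2892] → [-0.6570, -0.3814, 0.2615, -0.2527, -0.2119, -0.9441]
J6: z=[-0.2527, -0.2119, -0.9441] o=[0.9399, -0.1888, -0.1424] → [0.0923, -0.3338, 0.0502, -0.2527, -0.2119, -0.9441]
V = J·q̇ = [-0.3564, -0.9585, 0.4163, -0.5718, -0.6429, -1.8948]

-0.3564 -0.9585 0.4163 -0.5718 -0.6429 -1.8948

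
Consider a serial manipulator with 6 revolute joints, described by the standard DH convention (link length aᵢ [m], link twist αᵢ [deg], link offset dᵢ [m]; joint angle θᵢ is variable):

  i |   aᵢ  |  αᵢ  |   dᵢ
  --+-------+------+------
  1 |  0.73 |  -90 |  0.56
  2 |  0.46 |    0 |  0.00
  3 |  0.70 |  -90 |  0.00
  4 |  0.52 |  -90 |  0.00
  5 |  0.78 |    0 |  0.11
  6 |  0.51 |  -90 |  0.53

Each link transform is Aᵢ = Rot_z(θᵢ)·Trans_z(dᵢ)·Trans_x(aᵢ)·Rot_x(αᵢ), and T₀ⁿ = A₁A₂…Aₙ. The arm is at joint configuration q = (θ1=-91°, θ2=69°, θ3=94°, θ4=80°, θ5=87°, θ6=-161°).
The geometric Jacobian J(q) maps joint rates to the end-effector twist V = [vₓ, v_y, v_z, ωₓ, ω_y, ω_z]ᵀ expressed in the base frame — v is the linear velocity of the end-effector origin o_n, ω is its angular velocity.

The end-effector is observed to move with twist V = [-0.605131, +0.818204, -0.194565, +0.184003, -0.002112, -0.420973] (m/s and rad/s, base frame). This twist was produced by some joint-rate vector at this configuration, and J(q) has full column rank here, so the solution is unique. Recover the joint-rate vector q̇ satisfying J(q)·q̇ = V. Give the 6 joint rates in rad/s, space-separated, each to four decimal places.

o_n = [-0.8156, -0.7820, -0.2015]
J₁: ẑ×o_n = [0.7820, -0.8156, 0.0000], ω = ẑ
J2: z=[0.9998, -0.0175, 0.0000] o=[-0.0127, -0.7299, 0.5600] → [0.0133, 0.7614, -0.0661, 0.9998, -0.0175, 0.0000]
J3: z=[0.9998, -0.0175, 0.0000] o=[-0.0156, -0.8947, 0.1306] → [0.0058, 0.3320, 0.0987, 0.9998, -0.0175, 0.0000]
J4: z=[0.0051, 0.2923, 0.9563] o=[-0.0039, -0.2254, -0.0741] → [0.4950, -0.7756, 0.2344, 0.0051, 0.2923, 0.9563]
J5: z=[-0.1901, -0.9386, 0.2879] o=[-0.5144, -0.1301, -0.1005] → [0.2825, -0.1059, -0.1588, -0.1901, -0.9386, 0.2879]
J6: z=[-0.1901, -0.9386, 0.2879] o=[-0.5794, -0.4536, -0.8158] → [-0.4820, 0.0487, -0.1593, -0.1901, -0.9386, 0.2879]
q̇ = J⁺·V = [-0.0170, 0.8440, -0.6810, -0.3860, -0.6100, 0.4890]

-0.0170 0.8440 -0.6810 -0.3860 -0.6100 0.4890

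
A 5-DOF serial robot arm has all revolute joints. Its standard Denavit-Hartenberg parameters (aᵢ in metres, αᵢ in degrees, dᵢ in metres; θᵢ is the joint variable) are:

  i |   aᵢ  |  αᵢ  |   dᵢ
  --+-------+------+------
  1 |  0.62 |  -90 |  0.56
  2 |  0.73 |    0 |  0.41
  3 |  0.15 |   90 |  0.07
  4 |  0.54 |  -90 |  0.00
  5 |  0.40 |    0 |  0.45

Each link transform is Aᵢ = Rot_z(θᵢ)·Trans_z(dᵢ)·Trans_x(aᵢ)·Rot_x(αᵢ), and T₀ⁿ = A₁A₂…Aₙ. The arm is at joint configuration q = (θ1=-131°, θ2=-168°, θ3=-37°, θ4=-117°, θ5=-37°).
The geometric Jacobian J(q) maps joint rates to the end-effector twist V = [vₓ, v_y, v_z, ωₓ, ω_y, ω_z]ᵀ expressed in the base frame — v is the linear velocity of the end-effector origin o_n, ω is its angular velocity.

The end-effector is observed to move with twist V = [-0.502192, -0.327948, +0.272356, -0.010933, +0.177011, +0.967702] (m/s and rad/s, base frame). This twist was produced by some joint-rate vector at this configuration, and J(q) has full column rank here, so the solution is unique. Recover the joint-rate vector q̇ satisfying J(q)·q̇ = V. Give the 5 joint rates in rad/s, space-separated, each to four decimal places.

0.9770 0.2970 -0.3610 -0.0450 0.1330

o_n = [-0.2793, 0.4257, 0.4257]
J₁: ẑ×o_n = [-0.4257, -0.2793, 0.0000], ω = ẑ
J2: z=[0.7547, -0.6561, 0.0000] o=[-0.4068, -0.4679, 0.5600] → [0.0881, 0.1014, 0.7580, 0.7547, -0.6561, 0.0000]
J3: z=[0.7547, -0.6561, 0.0000] o=[0.3711, -0.1980, 0.7118] → [0.1877, 0.2159, 0.0440, 0.7547, -0.6561, 0.0000]
J4: z=[-0.2773, -0.3190, -0.9063] o=[0.5132, -0.1413, 0.6484] → [0.5849, 0.6565, -0.4100, -0.2773, -0.3190, -0.9063]
J5: z=[0.1872, 0.9073, -0.3766] o=[0.0043, 0.0066, 0.7520] → [-0.1383, 0.1679, 0.3357, 0.1872, 0.9073, -0.3766]
q̇ = J⁺·V = [0.9770, 0.2970, -0.3610, -0.0450, 0.1330]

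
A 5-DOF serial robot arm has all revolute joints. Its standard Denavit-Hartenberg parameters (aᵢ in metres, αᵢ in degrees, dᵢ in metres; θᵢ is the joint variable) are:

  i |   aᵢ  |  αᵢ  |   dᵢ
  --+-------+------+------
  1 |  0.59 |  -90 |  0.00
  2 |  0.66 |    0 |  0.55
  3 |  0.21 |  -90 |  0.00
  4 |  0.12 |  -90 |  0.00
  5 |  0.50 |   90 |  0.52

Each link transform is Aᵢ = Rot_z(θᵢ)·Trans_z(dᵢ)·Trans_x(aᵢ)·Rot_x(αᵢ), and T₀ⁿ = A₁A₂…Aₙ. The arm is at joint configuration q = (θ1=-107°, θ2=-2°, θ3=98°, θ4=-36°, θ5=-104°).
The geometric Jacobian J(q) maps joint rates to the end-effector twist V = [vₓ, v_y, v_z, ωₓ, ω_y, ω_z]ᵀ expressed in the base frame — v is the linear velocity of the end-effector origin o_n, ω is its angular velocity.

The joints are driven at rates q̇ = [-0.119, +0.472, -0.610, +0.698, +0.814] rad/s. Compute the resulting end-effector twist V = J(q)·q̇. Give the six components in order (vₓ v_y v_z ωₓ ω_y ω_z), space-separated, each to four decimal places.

-0.0596 0.0294 -0.4004 -0.5442 0.9446 -0.5219

o_n = [-0.0854, -0.7198, -0.4383]
J₁: ẑ×o_n = [0.7198, -0.0854, 0.0000], ω = ẑ
J2: z=[0.9563, -0.2924, 0.0000] o=[-0.1725, -0.5642, 0.0000] → [0.1281, 0.4192, -0.1233, 0.9563, -0.2924, 0.0000]
J3: z=[0.9563, -0.2924, 0.0000] o=[0.1606, -1.3558, 0.0230] → [0.1349, 0.4412, 0.5363, 0.9563, -0.2924, 0.0000]
J4: z=[0.2908, 0.9511, 0.1045] o=[0.1670, -1.3348, -0.1858] → [-0.3044, 0.0470, 0.4189, 0.2908, 0.9511, 0.1045]
J5: z=[-0.7557, 0.2953, -0.5846] o=[0.2375, -1.3457, -0.2824] → [0.3199, 0.0709, -0.3777, -0.7557, 0.2953, -0.5846]
V = J·q̇ = [-0.0596, 0.0294, -0.4004, -0.5442, 0.9446, -0.5219]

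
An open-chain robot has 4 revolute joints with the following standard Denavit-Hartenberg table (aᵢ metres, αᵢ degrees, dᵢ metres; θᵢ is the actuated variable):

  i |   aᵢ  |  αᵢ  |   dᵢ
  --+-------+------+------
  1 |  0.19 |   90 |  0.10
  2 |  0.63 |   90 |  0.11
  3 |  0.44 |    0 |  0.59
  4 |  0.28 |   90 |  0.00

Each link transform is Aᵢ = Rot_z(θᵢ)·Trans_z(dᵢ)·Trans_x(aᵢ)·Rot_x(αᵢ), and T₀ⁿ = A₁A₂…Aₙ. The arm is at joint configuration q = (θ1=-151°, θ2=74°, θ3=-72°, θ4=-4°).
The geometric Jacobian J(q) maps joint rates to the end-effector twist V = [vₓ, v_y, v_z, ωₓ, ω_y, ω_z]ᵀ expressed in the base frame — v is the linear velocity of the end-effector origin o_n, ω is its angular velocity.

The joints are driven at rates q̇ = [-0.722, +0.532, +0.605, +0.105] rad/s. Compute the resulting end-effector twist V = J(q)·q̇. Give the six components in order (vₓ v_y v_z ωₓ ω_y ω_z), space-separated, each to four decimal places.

o_n = [-0.5819, -0.9859, 0.7388]
J₁: ẑ×o_n = [0.9859, -0.5819, 0.0000], ω = ẑ
J2: z=[-0.4848, 0.8746, 0.0000] o=[-0.1662, -0.0921, 0.1000] → [0.5587, 0.3097, 0.7969, -0.4848, 0.8746, 0.0000]
J3: z=[-0.8407, -0.4660, -0.2756] o=[-0.3714, -0.0801, 0.7056] → [-0.2651, 0.0859, 0.6634, -0.8407, -0.4660, -0.2756]
J4: z=[-0.8407, -0.4660, -0.2756] o=[-0.6973, -0.7392, 0.6737] → [-0.0983, 0.0229, 0.2612, -0.8407, -0.4660, -0.2756]
V = J·q̇ = [-0.5853, 0.6393, 0.8528, -0.8548, 0.1344, -0.9177]

-0.5853 0.6393 0.8528 -0.8548 0.1344 -0.9177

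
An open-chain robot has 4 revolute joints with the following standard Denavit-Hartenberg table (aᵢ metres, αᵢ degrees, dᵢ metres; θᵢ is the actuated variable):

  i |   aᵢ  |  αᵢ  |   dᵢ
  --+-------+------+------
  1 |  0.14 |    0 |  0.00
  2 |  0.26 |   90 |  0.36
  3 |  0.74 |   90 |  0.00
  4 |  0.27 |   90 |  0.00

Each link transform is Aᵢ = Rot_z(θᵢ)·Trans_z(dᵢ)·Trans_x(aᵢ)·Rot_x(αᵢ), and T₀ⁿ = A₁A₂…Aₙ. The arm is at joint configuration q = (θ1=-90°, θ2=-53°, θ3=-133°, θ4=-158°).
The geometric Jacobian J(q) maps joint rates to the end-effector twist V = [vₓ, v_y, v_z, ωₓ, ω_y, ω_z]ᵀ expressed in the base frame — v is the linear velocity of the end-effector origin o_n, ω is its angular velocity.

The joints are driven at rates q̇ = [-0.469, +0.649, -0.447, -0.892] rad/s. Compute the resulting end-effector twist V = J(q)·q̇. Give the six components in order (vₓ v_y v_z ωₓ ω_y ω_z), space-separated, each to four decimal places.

-0.1148 0.2592 0.2153 -0.2520 -0.7496 -0.4283

o_n = [0.1199, -0.1763, 0.0019]
J₁: ẑ×o_n = [0.1763, 0.1199, -0.0000], ω = ẑ
J2: z=[0.0000, 0.0000, 1.0000] o=[0.0000, -0.1400, 0.0000] → [0.0363, 0.1199, -0.0000, 0.0000, 0.0000, 1.0000]
J3: z=[-0.6018, 0.7986, 0.0000] o=[-0.2076, -0.2965, 0.3600] → [-0.2860, -0.2155, -0.3339, -0.6018, 0.7986, 0.0000]
J4: z=[0.5841, 0.4401, 0.6820] o=[0.1954, 0.0073, -0.1812] → [0.2057, -0.1584, -0.0740, 0.5841, 0.4401, 0.6820]
V = J·q̇ = [-0.1148, 0.2592, 0.2153, -0.2520, -0.7496, -0.4283]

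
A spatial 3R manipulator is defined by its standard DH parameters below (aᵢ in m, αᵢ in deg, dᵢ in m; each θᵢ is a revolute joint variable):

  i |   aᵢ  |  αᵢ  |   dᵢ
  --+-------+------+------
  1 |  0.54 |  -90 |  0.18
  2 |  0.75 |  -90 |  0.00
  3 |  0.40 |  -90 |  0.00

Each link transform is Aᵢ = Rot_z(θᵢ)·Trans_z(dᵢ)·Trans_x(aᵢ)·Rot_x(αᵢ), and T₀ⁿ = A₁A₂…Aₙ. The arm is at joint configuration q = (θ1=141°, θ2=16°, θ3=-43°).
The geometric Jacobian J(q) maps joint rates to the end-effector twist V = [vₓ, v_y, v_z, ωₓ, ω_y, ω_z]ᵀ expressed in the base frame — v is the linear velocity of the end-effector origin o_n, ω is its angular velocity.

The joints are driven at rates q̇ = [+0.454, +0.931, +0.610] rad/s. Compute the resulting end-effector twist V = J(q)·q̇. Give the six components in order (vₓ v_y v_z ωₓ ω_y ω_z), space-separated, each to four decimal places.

-0.1485 -0.5511 -0.9789 -0.4552 -0.8293 -0.1324

o_n = [-1.3702, 0.7585, -0.1074]
J₁: ẑ×o_n = [-0.7585, -1.3702, 0.0000], ω = ẑ
J2: z=[-0.6293, -0.7771, 0.0000] o=[-0.4197, 0.3398, 0.1800] → [0.2233, -0.1808, -1.0022, -0.6293, -0.7771, 0.0000]
J3: z=[0.2142, -0.1735, -0.9613] o=[-0.9799, 0.7935, -0.0267] → [-0.0197, 0.3924, -0.0752, 0.2142, -0.1735, -0.9613]
V = J·q̇ = [-0.1485, -0.5511, -0.9789, -0.4552, -0.8293, -0.1324]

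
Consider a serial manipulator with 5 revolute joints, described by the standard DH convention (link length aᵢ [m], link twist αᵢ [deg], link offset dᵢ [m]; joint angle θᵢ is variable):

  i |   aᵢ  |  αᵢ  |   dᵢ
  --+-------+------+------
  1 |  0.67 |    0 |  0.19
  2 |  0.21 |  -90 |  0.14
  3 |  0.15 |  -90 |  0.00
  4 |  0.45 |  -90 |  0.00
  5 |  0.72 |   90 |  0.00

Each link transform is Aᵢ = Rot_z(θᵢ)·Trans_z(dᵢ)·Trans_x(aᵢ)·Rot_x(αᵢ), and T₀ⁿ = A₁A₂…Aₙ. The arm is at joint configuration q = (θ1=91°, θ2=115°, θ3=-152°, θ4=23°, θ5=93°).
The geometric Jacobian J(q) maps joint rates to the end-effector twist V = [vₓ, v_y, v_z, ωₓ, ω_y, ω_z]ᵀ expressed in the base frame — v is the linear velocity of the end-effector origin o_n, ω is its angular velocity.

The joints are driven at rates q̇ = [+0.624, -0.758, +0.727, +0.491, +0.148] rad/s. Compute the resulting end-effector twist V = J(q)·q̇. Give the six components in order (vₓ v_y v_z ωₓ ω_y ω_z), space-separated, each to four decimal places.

o_n = [0.4526, 1.0756, -0.0562]
J₁: ẑ×o_n = [-1.0756, 0.4526, 0.0000], ω = ẑ
J2: z=[0.0000, 0.0000, 1.0000] o=[-0.0117, 0.6699, 0.1900] → [-0.4057, 0.4643, 0.0000, 0.0000, 0.0000, 1.0000]
J3: z=[0.4384, -0.8988, 0.0000] o=[-0.2004, 0.5778, 0.3300] → [0.3472, 0.1693, 0.8051, 0.4384, -0.8988, 0.0000]
J4: z=[-0.4220, -0.2058, 0.8829] o=[-0.0814, 0.6359, 0.4004] → [-0.2942, 0.2788, -0.0756, -0.4220, -0.2058, 0.8829]
J5: z=[-0.7136, 0.6761, -0.1834] o=[0.1702, 0.9543, 0.5949] → [-0.4180, -0.5164, -0.2775, -0.7136, 0.6761, -0.1834]
V = J·q̇ = [-0.3176, 0.1140, 0.5071, 0.0059, -0.6544, 0.2724]

-0.3176 0.1140 0.5071 0.0059 -0.6544 0.2724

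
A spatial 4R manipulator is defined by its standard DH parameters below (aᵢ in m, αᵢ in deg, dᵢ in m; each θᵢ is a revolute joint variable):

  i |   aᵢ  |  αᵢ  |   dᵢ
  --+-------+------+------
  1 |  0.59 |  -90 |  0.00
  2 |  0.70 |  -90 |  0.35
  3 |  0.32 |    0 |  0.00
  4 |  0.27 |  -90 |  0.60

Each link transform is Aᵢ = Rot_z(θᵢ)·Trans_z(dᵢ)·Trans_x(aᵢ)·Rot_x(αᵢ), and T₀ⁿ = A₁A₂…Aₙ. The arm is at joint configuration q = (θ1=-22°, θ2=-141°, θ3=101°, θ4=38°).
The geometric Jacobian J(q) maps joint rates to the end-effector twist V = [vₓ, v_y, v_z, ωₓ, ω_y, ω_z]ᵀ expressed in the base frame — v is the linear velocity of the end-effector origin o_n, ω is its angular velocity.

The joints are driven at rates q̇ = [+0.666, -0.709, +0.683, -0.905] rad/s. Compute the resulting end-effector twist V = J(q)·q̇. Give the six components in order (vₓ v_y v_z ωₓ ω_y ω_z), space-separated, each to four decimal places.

o_n = [0.5307, -0.3667, 0.7401]
J₁: ẑ×o_n = [0.3667, 0.5307, -0.0000], ω = ẑ
J2: z=[0.3746, 0.9272, 0.0000] o=[0.5470, -0.2210, 0.0000] → [0.6863, -0.2773, -0.0394, 0.3746, 0.9272, 0.0000]
J3: z=[0.5835, -0.2357, 0.7771] o=[0.1738, 0.3073, 0.4405] → [0.4532, 0.1025, -0.3092, 0.5835, -0.2357, 0.7771]
J4: z=[0.5835, -0.2357, 0.7771] o=[0.1001, -0.0017, 0.4021] → [0.2040, 0.1374, -0.1115, 0.5835, -0.2357, 0.7771]
V = J·q̇ = [-0.1174, 0.4957, -0.0823, -0.3951, -0.6050, 0.4935]

-0.1174 0.4957 -0.0823 -0.3951 -0.6050 0.4935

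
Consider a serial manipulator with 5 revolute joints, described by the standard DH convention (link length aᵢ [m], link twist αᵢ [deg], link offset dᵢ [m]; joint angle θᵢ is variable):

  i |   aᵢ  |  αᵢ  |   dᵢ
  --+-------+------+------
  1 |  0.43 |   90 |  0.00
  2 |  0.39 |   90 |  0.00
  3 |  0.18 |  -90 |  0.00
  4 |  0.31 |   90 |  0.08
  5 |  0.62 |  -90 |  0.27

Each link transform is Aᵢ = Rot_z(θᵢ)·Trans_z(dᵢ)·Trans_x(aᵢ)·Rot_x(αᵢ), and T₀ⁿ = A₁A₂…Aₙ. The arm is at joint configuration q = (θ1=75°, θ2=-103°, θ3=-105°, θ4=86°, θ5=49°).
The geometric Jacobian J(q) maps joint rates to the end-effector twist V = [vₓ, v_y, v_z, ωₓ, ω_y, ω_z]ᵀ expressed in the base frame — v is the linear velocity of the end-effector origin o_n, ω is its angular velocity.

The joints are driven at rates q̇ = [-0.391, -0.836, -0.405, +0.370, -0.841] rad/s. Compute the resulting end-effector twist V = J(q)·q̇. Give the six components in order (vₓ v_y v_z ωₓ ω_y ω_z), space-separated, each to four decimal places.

o_n = [-0.3620, 1.0604, -0.9264]
J₁: ẑ×o_n = [-1.0604, -0.3620, 0.0000], ω = ẑ
J2: z=[0.9659, -0.2588, 0.0000] o=[0.1113, 0.4153, 0.0000] → [0.2398, 0.8948, 0.5006, 0.9659, -0.2588, 0.0000]
J3: z=[-0.2522, -0.9412, 0.2250] o=[0.0886, 0.3306, -0.3800] → [0.3500, -0.2391, -0.6081, -0.2522, -0.9412, 0.2250]
J4: z=[-0.3062, -0.1429, -0.9412] o=[-0.0766, 0.3857, -0.3346] → [0.7196, 0.0874, -0.2474, -0.3062, -0.1429, -0.9412]
J5: z=[-0.9333, 0.2398, 0.2673] o=[-0.0430, 0.6720, -0.4740] → [-0.2123, -0.5074, -0.2861, -0.9333, 0.2398, 0.2673]
V = J·q̇ = [0.5172, -0.0506, -0.0232, -0.0338, 0.3430, -1.0551]

0.5172 -0.0506 -0.0232 -0.0338 0.3430 -1.0551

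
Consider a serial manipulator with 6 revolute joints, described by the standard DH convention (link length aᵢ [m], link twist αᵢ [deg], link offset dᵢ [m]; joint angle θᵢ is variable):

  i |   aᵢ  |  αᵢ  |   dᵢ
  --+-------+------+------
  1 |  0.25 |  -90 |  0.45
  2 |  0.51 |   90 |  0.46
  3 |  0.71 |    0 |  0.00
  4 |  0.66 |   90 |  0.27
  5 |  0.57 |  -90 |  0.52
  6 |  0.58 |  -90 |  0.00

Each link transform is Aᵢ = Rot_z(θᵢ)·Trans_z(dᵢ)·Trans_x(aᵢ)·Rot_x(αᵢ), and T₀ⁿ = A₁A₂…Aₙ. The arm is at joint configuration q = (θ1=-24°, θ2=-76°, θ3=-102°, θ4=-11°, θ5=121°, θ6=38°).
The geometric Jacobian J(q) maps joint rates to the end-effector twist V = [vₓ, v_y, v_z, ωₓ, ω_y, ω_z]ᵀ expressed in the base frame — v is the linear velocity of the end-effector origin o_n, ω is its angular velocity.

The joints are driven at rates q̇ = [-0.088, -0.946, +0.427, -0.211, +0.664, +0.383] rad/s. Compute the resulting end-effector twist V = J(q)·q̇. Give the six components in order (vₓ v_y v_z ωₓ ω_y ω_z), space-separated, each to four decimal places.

o_n = [-0.8742, 0.0702, 0.8847]
J₁: ẑ×o_n = [-0.0702, -0.8742, 0.0000], ω = ẑ
J2: z=[0.4067, 0.9135, 0.0000] o=[0.2284, -0.1017, 0.4500] → [0.3971, -0.1768, 1.0772, 0.4067, 0.9135, 0.0000]
J3: z=[-0.8864, 0.3947, 0.2419] o=[0.5282, 0.2684, 0.9449] → [0.0242, -0.3926, 0.7291, -0.8864, 0.3947, 0.2419]
J4: z=[-0.8864, 0.3947, 0.2419] o=[0.2131, -0.3516, 0.8016] → [-0.0692, -0.1894, 0.0553, -0.8864, 0.3947, 0.2419]
J5: z=[-0.0445, 0.4475, -0.8932] o=[-0.3303, -0.7746, 0.6167] → [0.8745, 0.4977, 0.2058, -0.0445, 0.4475, -0.8932]
J6: z=[0.8515, 0.4846, 0.2004] o=[-0.6513, -0.1135, 0.3818] → [0.2069, -0.4729, 0.2644, 0.8515, 0.4846, 0.2004]
V = J·q̇ = [0.3154, 0.2659, -0.4814, -0.2797, -0.2962, -0.5521]

0.3154 0.2659 -0.4814 -0.2797 -0.2962 -0.5521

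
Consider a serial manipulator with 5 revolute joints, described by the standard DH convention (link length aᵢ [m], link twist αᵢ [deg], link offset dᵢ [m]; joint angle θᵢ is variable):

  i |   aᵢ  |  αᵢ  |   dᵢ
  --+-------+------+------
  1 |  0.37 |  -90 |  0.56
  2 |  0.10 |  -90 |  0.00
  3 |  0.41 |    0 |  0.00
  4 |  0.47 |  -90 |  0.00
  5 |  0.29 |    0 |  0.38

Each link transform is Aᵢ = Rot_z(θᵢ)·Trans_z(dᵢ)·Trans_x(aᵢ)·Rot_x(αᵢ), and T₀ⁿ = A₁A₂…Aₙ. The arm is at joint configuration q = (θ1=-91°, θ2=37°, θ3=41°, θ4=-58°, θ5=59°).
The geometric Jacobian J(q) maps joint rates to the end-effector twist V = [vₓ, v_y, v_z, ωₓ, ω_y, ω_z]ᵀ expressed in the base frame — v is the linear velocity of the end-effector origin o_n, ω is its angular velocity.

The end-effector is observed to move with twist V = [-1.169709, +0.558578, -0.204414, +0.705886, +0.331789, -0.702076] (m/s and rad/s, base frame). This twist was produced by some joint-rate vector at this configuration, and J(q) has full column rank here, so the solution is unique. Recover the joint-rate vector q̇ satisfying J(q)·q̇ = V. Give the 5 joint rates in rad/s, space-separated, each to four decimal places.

-0.4680 0.2620 0.8930 -0.4990 -0.4580

o_n = [-0.4758, -1.4003, 0.0888]
J₁: ẑ×o_n = [1.4003, -0.4758, 0.0000], ω = ẑ
J2: z=[0.9998, -0.0175, 0.0000] o=[-0.0065, -0.3699, 0.5600] → [0.0082, 0.4711, -1.0383, 0.9998, -0.0175, 0.0000]
J3: z=[0.0105, 0.6017, -0.7986] o=[-0.0079, -0.4498, 0.4998] → [-1.0064, 0.3780, 0.2716, 0.0105, 0.6017, -0.7986]
J4: z=[0.0105, 0.6017, -0.7986] o=[-0.2811, -0.6922, 0.3136] → [-0.7008, 0.1579, 0.1097, 0.0105, 0.6017, -0.7986]
J5: z=[-0.9602, -0.2168, -0.1760] o=[-0.1500, -1.0535, 0.0431] → [-0.0709, 0.1012, 0.2623, -0.9602, -0.2168, -0.1760]
q̇ = J⁺·V = [-0.4680, 0.2620, 0.8930, -0.4990, -0.4580]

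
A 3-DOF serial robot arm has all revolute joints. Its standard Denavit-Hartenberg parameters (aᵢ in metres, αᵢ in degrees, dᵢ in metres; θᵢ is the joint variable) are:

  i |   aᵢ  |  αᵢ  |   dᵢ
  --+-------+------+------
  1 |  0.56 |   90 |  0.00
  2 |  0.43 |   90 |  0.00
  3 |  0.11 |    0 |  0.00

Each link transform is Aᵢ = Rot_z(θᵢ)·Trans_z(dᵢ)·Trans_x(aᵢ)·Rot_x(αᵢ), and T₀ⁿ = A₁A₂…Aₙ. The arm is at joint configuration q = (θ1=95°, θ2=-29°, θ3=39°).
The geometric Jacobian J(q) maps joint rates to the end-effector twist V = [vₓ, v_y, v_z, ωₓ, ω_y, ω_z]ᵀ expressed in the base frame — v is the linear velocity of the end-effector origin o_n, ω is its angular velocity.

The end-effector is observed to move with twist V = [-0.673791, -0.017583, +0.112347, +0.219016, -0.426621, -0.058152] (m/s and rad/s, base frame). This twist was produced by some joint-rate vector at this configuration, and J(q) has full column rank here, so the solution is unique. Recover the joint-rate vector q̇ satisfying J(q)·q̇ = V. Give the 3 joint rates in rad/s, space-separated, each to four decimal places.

0.7430 0.1810 0.9160

o_n = [-0.0191, 1.0130, -0.2499]
J₁: ẑ×o_n = [-1.0130, -0.0191, 0.0000], ω = ẑ
J2: z=[0.9962, 0.0872, 0.0000] o=[-0.0488, 0.5579, 0.0000] → [-0.0218, 0.2490, 0.4509, 0.9962, 0.0872, 0.0000]
J3: z=[0.0423, -0.4830, -0.8746] o=[-0.0816, 0.9325, -0.2085] → [0.0904, -0.0529, 0.0336, 0.0423, -0.4830, -0.8746]
q̇ = J⁺·V = [0.7430, 0.1810, 0.9160]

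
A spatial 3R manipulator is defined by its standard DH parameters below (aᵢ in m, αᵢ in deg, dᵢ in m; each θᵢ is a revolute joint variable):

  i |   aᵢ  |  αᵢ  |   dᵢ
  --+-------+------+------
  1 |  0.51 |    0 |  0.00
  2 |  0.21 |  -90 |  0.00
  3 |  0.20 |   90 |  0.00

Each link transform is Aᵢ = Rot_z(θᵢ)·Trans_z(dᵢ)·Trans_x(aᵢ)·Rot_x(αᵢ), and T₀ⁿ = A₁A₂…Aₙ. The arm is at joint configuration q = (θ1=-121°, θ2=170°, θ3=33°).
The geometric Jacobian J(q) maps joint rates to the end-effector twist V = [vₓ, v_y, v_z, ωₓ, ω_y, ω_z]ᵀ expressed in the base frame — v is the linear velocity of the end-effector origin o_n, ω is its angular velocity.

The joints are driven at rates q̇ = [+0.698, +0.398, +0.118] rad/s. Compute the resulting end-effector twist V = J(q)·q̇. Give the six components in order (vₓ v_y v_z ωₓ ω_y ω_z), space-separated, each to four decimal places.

-0.0157 0.0786 -0.0198 -0.0891 0.0774 1.0960

o_n = [-0.0149, -0.1521, -0.1089]
J₁: ẑ×o_n = [0.1521, -0.0149, 0.0000], ω = ẑ
J2: z=[0.0000, 0.0000, 1.0000] o=[-0.2627, -0.4372, 0.0000] → [-0.2851, 0.2478, 0.0000, 0.0000, 0.0000, 1.0000]
J3: z=[-0.7547, 0.6561, 0.0000] o=[-0.1249, -0.2787, 0.0000] → [-0.0715, -0.0822, -0.1677, -0.7547, 0.6561, 0.0000]
V = J·q̇ = [-0.0157, 0.0786, -0.0198, -0.0891, 0.0774, 1.0960]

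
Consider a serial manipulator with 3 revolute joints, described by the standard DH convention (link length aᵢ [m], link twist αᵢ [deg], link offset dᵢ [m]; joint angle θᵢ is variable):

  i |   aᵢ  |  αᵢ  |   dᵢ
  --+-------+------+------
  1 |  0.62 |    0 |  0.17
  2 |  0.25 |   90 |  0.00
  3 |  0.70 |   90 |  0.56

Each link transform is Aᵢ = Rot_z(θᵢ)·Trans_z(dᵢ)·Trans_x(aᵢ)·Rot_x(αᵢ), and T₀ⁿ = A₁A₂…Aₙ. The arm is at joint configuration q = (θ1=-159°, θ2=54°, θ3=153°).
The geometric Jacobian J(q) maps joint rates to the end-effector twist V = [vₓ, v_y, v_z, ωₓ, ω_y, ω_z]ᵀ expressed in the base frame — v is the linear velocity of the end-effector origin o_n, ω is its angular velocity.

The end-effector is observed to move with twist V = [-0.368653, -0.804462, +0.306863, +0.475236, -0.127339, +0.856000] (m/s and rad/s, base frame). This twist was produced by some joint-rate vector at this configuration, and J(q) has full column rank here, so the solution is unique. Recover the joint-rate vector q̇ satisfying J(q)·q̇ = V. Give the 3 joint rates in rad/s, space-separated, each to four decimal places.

o_n = [-1.0230, 0.2837, 0.4878]
J₁: ẑ×o_n = [-0.2837, -1.0230, 0.0000], ω = ẑ
J2: z=[0.0000, 0.0000, 1.0000] o=[-0.5788, -0.2222, 0.1700] → [-0.5059, -0.4442, 0.0000, 0.0000, 0.0000, 1.0000]
J3: z=[-0.9659, 0.2588, 0.0000] o=[-0.6435, -0.4637, 0.1700] → [0.0823, 0.3070, -0.6237, -0.9659, 0.2588, 0.0000]
q̇ = J⁺·V = [0.4720, 0.3840, -0.4920]

0.4720 0.3840 -0.4920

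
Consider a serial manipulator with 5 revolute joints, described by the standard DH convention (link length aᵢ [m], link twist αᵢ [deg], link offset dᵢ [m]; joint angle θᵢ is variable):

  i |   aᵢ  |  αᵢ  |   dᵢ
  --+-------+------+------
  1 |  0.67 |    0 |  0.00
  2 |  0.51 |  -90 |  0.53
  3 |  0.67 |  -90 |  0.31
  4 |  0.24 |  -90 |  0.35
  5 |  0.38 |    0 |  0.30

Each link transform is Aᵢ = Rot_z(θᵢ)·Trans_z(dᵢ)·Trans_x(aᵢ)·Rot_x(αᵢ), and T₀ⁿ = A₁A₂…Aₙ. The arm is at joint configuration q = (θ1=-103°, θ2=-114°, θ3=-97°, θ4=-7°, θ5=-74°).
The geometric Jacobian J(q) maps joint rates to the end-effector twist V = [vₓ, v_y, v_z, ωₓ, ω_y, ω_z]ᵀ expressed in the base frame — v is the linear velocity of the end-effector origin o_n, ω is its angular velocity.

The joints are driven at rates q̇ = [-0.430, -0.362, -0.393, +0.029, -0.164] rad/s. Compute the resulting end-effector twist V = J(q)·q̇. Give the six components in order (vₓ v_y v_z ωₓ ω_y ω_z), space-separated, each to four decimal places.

0.5505 0.5444 0.1645 0.1136 0.2027 -0.8083

o_n = [-1.0556, -0.0389, 1.6581]
J₁: ẑ×o_n = [0.0389, -1.0556, 0.0000], ω = ẑ
J2: z=[0.0000, 0.0000, 1.0000] o=[-0.1507, -0.6528, 0.0000] → [-0.6139, -0.9049, 0.0000, 0.0000, 0.0000, 1.0000]
J3: z=[-0.6018, -0.7986, 0.0000] o=[-0.5580, -0.3459, 0.5300] → [-0.9009, 0.6789, -0.5821, -0.6018, -0.7986, 0.0000]
J4: z=[-0.7927, 0.5973, 0.1219] o=[-0.6794, -0.6426, 1.1950] → [0.2030, 0.3212, -0.2538, -0.7927, 0.5973, 0.1219]
J5: z=[0.6092, 0.7837, 0.1210] o=[-0.9512, -0.4744, 1.4741] → [0.0915, -0.1247, 0.3471, 0.6092, 0.7837, 0.1210]
V = J·q̇ = [0.5505, 0.5444, 0.1645, 0.1136, 0.2027, -0.8083]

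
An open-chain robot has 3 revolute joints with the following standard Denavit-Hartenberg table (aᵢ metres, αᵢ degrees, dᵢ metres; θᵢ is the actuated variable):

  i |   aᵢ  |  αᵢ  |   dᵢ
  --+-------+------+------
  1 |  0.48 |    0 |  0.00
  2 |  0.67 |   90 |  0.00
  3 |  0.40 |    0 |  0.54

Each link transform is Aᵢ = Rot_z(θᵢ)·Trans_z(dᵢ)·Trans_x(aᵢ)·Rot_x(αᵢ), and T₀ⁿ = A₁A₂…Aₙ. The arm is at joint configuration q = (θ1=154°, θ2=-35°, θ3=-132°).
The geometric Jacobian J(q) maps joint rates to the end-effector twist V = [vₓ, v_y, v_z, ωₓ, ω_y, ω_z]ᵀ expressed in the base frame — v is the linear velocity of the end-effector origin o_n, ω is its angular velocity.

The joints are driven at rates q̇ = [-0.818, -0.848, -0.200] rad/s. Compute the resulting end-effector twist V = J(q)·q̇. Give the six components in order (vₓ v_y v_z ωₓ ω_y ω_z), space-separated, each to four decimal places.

1.2234 -0.1610 0.0535 -0.1749 -0.0970 -1.6660

o_n = [-0.1542, 0.8241, -0.2973]
J₁: ẑ×o_n = [-0.8241, -0.1542, 0.0000], ω = ẑ
J2: z=[0.0000, 0.0000, 1.0000] o=[-0.4314, 0.2104, 0.0000] → [-0.6137, 0.2772, 0.0000, 0.0000, 0.0000, 1.0000]
J3: z=[0.8746, 0.4848, 0.0000] o=[-0.7562, 0.7964, 0.0000] → [-0.1441, 0.2600, -0.2677, 0.8746, 0.4848, 0.0000]
V = J·q̇ = [1.2234, -0.1610, 0.0535, -0.1749, -0.0970, -1.6660]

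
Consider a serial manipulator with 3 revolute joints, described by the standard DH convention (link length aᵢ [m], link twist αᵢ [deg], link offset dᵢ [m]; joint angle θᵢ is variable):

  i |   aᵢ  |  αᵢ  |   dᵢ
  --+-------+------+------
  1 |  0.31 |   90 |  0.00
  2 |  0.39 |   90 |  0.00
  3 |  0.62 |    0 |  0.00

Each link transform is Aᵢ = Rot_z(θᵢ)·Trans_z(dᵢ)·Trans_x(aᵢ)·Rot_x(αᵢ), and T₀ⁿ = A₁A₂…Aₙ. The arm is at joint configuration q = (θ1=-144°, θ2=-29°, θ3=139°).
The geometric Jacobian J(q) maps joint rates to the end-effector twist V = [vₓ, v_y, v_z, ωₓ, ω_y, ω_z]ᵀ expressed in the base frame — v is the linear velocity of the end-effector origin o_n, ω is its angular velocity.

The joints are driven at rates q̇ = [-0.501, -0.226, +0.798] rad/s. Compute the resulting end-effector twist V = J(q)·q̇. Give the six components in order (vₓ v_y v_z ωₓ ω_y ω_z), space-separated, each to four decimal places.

0.5359 0.0776 0.1728 0.4458 0.0446 -1.1989

o_n = [-0.4347, 0.1869, 0.0378]
J₁: ẑ×o_n = [-0.1869, -0.4347, 0.0000], ω = ẑ
J2: z=[-0.5878, 0.8090, 0.0000] o=[-0.2508, -0.1822, 0.0000] → [0.0306, 0.0222, -0.0682, -0.5878, 0.8090, 0.0000]
J3: z=[0.3922, 0.2850, -0.8746] o=[-0.5268, -0.3827, -0.1891] → [0.5629, -0.1694, 0.1972, 0.3922, 0.2850, -0.8746]
V = J·q̇ = [0.5359, 0.0776, 0.1728, 0.4458, 0.0446, -1.1989]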